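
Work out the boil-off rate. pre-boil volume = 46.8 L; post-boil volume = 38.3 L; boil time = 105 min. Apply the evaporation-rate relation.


rate = (V_pre − V_post) / (t_min/60)
rate = (46.8 − 38.3) / (105/60)

4.8571 L/hr


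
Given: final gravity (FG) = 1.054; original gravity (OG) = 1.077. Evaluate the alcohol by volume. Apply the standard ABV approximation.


ABV = (OG − FG) · 131.25
ABV = (1.077 − 1.054) · 131.25

3.0187 % ABV


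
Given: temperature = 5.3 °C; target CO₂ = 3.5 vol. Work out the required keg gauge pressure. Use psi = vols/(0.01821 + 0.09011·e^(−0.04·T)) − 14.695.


psi = 3.5/(0.01821 + 0.09011·e^(−0.04·5.3)) − 14.695

23.7219 psi


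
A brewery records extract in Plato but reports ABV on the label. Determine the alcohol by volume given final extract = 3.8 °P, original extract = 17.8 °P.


SG = 259/(259 − P);  ABV = (OG − FG)·131.25
OG = 259/(259 − 17.8) = 1.0738
FG = 259/(259 − 3.8) = 1.0149
ABV = (1.0738 − 1.0149)·131.25

7.7316 % ABV


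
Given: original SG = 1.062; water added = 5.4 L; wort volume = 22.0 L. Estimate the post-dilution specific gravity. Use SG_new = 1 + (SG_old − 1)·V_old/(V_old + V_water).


pts = (1.062 − 1)·1000·22.0/(22.0 + 5.4) = 49.7810
SG_new = 1 + 49.7810/1000

1.0498


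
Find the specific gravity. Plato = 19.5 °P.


SG = 259/(259 − P)
SG = 259/(259 − 19.5)

1.0814


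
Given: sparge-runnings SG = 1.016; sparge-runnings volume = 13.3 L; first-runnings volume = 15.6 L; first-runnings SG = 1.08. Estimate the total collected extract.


total = Σ (SG_i − 1)·1000·V_i
first = (1.08 − 1)·1000·15.6 = 1248.0000
sparge = (1.016 − 1)·1000·13.3 = 212.8000
total = 1248.0000 + 212.8000

1460.8000 gravity·L


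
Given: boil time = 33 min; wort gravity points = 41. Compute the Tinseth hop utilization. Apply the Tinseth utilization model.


U = 1.65·0.000125^(GP/1000) · (1 − e^(−0.04·t))/4.15
bigness = 1.65·0.000125^(41/1000) = 1.1415
boil_factor = (1 − e^(−0.04·33))/4.15 = 0.1766
U = 1.1415 · 0.1766

0.2016


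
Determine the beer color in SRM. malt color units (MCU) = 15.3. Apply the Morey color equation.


SRM = 1.4922 · MCU^0.6859
SRM = 1.4922 · 15.3^0.6859

9.6919 SRM


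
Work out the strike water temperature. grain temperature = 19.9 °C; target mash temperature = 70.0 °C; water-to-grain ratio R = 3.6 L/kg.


T_strike = (0.41/R)·(T_mash − T_grain) + T_mash
T_strike = (0.41/3.6)·(70.0 − 19.9) + 70.0

75.7058 °C


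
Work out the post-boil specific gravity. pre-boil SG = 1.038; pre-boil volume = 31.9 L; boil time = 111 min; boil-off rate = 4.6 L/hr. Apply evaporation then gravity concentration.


V_post = V_pre − rate·(t/60);  SG_post = 1 + (SG_pre−1)·V_pre/V_post
V_post = 31.9 − 4.6·(111/60) = 23.3900
SG_post = 1 + (1.038 − 1)·31.9/23.3900

1.0518


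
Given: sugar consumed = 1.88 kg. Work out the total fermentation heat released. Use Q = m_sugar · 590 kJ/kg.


Q = 1.88 · 590

1109.2000 kJ


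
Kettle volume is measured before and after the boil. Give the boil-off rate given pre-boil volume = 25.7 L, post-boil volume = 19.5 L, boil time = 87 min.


rate = (V_pre − V_post) / (t_min/60)
rate = (25.7 − 19.5) / (87/60)

4.2759 L/hr


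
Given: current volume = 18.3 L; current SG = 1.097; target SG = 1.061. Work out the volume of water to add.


V_water = V·((SG_curr − 1)/(SG_target − 1) − 1)
V_water = 18.3·((1.097 − 1)/(1.061 − 1) − 1)

10.8000 L


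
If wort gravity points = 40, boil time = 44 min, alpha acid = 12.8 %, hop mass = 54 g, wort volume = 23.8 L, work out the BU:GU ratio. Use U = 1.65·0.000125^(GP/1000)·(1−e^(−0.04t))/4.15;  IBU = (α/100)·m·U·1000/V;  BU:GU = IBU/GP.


U = 1.65·0.000125^(40/1000)·(1−e^(−0.04·44))/4.15 = 0.2298
IBU = (12.8/100)·54·0.2298·1000/23.8 = 66.7338
BU:GU = 66.7338/40

1.6683


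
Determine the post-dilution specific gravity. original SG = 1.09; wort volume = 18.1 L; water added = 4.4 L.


SG_new = 1 + (SG_old − 1)·V_old/(V_old + V_water)
pts = (1.09 − 1)·1000·18.1/(18.1 + 4.4) = 72.4000
SG_new = 1 + 72.4000/1000

1.0724


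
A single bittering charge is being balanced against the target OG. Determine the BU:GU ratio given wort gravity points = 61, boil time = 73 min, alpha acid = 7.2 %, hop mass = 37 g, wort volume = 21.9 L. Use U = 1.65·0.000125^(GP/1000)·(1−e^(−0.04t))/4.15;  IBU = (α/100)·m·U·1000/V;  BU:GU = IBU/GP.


U = 1.65·0.000125^(61/1000)·(1−e^(−0.04·73))/4.15 = 0.2174
IBU = (7.2/100)·37·0.2174·1000/21.9 = 26.4459
BU:GU = 26.4459/61

0.4335


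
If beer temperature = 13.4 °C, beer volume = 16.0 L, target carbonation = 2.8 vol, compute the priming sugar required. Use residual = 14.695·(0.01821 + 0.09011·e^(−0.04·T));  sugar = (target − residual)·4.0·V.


residual = 14.695·(0.01821 + 0.09011·e^(−0.04·13.4)) = 1.0423
sugar = (2.8 − 1.0423)·4.0·16.0

112.4900 g


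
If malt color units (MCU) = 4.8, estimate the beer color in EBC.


SRM = 1.4922·MCU^0.6859;  EBC = SRM·1.97
SRM = 1.4922·4.8^0.6859 = 4.3761
EBC = 4.3761·1.97

8.6210 EBC


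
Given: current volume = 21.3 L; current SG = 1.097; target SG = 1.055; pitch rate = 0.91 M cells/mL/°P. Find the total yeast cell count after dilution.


V_w = V·((SG_c−1)/(SG_t−1)−1);  °P = 259 − 259/SG_t;  cells = rate·(V+V_w)·°P
V_w = 21.3·((1.097−1)/(1.055−1)−1) = 16.2655
V_final = 21.3 + 16.2655 = 37.5655
°P = 259 − 259/1.055 = 13.5024
cells = 0.91·37.5655·13.5024

461.5726 billion cells


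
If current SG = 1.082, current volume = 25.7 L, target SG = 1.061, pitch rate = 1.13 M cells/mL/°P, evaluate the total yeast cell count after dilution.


V_w = V·((SG_c−1)/(SG_t−1)−1);  °P = 259 − 259/SG_t;  cells = rate·(V+V_w)·°P
V_w = 25.7·((1.082−1)/(1.061−1)−1) = 8.8475
V_final = 25.7 + 8.8475 = 34.5475
°P = 259 − 259/1.061 = 14.8907
cells = 1.13·34.5475·14.8907

581.3127 billion cells


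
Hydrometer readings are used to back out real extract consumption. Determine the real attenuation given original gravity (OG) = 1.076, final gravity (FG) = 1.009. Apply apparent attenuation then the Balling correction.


AA = (OG−FG)/(OG−1)·100;  RA = AA·0.8192
AA = (1.076 − 1.009)/(1.076 − 1)·100 = 88.1579
RA = 88.1579·0.8192

72.2189 %


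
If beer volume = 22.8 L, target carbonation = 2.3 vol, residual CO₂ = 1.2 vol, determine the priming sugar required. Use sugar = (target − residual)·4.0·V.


sugar = (2.3 − 1.2)·4.0·22.8

100.3200 g


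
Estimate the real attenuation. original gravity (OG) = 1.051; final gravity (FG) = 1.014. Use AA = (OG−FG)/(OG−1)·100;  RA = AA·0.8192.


AA = (1.051 − 1.014)/(1.051 − 1)·100 = 72.5490
RA = 72.5490·0.8192

59.4322 %


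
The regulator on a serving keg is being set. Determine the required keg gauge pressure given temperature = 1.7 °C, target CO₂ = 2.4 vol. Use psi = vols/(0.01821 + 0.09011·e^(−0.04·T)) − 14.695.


psi = 2.4/(0.01821 + 0.09011·e^(−0.04·1.7)) − 14.695

8.7434 psi


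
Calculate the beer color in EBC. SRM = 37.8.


EBC = SRM · 1.97
EBC = 37.8 · 1.97

74.4660 EBC


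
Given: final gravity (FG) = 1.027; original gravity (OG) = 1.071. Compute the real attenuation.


AA = (OG−FG)/(OG−1)·100;  RA = AA·0.8192
AA = (1.071 − 1.027)/(1.071 − 1)·100 = 61.9718
RA = 61.9718·0.8192

50.7673 %


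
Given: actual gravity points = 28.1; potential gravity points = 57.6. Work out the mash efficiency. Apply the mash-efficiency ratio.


efficiency = actual / potential × 100
efficiency = 28.1 / 57.6 × 100

48.7847 %


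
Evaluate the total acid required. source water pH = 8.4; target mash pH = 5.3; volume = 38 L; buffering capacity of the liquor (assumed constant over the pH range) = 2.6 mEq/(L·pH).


acid = buffering capacity · (pH_source − pH_target) · V
acid = 2.6 · (8.4 − 5.3) · 38

306.2800 mEq


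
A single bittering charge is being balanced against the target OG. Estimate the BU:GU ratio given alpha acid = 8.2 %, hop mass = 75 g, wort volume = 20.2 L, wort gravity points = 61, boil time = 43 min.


U = 1.65·0.000125^(GP/1000)·(1−e^(−0.04t))/4.15;  IBU = (α/100)·m·U·1000/V;  BU:GU = IBU/GP
U = 1.65·0.000125^(61/1000)·(1−e^(−0.04·43))/4.15 = 0.1886
IBU = (8.2/100)·75·0.1886·1000/20.2 = 57.4353
BU:GU = 57.4353/61

0.9416


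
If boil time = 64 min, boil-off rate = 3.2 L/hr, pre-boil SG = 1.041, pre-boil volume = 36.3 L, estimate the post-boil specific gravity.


V_post = V_pre − rate·(t/60);  SG_post = 1 + (SG_pre−1)·V_pre/V_post
V_post = 36.3 − 3.2·(64/60) = 32.8867
SG_post = 1 + (1.041 − 1)·36.3/32.8867

1.0453


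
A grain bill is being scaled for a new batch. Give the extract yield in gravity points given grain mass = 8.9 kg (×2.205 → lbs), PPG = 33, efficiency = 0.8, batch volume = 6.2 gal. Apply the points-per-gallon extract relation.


points = lbs × PPG × eff / vol
lbs = 8.9 × 2.205 = 19.6245
points = 19.6245 × 33 × 0.8 / 6.2

83.5624 points


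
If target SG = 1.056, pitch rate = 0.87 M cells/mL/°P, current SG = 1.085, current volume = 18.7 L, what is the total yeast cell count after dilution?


V_w = V·((SG_c−1)/(SG_t−1)−1);  °P = 259 − 259/SG_t;  cells = rate·(V+V_w)·°P
V_w = 18.7·((1.085−1)/(1.056−1)−1) = 9.6839
V_final = 18.7 + 9.6839 = 28.3839
°P = 259 − 259/1.056 = 13.7348
cells = 0.87·28.3839·13.7348

339.1686 billion cells


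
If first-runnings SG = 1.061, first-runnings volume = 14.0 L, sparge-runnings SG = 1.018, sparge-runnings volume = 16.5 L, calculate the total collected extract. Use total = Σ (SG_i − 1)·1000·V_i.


first = (1.061 − 1)·1000·14.0 = 854.0000
sparge = (1.018 − 1)·1000·16.5 = 297.0000
total = 854.0000 + 297.0000

1151.0000 gravity·L


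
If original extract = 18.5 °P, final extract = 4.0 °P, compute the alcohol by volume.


SG = 259/(259 − P);  ABV = (OG − FG)·131.25
OG = 259/(259 − 18.5) = 1.0769
FG = 259/(259 − 4.0) = 1.0157
ABV = (1.0769 − 1.0157)·131.25

8.0373 % ABV


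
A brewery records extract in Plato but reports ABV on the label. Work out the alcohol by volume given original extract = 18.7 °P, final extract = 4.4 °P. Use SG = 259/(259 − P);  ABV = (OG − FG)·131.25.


OG = 259/(259 − 18.7) = 1.0778
FG = 259/(259 − 4.4) = 1.0173
ABV = (1.0778 − 1.0173)·131.25

7.9455 % ABV


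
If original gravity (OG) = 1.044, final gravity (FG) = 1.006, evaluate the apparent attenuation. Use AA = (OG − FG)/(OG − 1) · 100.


AA = (1.044 − 1.006)/(1.044 − 1) · 100

86.3636 %


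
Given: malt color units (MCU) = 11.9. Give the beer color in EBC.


SRM = 1.4922·MCU^0.6859;  EBC = SRM·1.97
SRM = 1.4922·11.9^0.6859 = 8.1573
EBC = 8.1573·1.97

16.0698 EBC


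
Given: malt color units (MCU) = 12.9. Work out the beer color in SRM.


SRM = 1.4922 · MCU^0.6859
SRM = 1.4922 · 12.9^0.6859

8.6215 SRM


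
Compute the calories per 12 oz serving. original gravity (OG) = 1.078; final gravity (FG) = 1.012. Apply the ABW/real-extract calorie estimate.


ABW = (OG−FG)·131.25·0.79/FG;  °P = 259 − 259/SG (for OG→OE and FG→AE);  RE = 0.1808·OE + 0.8192·AE;  Cal = (6.9·ABW + 4·(RE−0.1))·FG·3.55
ABW = (1.078 − 1.012)·131.25·0.79/1.012 = 6.7622
OE = 259 − 259/1.078 = 18.7403 °P
AE = 259 − 259/1.012 = 3.0711 °P
RE = 0.1808·18.7403 + 0.8192·3.0711 = 5.9041 °P
Cal = (6.9·6.7622 + 4·(5.9041−0.1))·1.012·3.55

251.0360 kcal


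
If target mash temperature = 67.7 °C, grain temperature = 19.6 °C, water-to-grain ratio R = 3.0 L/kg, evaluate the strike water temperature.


T_strike = (0.41/R)·(T_mash − T_grain) + T_mash
T_strike = (0.41/3.0)·(67.7 − 19.6) + 67.7

74.2737 °C


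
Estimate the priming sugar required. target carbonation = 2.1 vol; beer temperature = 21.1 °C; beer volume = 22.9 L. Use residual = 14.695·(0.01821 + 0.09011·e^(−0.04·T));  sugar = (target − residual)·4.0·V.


residual = 14.695·(0.01821 + 0.09011·e^(−0.04·21.1)) = 0.8370
sugar = (2.1 − 0.8370)·4.0·22.9

115.6935 g


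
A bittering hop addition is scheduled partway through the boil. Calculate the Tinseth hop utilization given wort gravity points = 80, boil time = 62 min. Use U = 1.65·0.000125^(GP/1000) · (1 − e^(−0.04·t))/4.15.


bigness = 1.65·0.000125^(80/1000) = 0.8040
boil_factor = (1 − e^(−0.04·62))/4.15 = 0.2208
U = 0.8040 · 0.2208

0.1775


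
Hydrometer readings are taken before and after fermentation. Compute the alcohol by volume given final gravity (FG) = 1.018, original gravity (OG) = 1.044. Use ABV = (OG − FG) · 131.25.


ABV = (1.044 − 1.018) · 131.25

3.4125 % ABV


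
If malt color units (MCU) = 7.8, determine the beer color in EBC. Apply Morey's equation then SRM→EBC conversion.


SRM = 1.4922·MCU^0.6859;  EBC = SRM·1.97
SRM = 1.4922·7.8^0.6859 = 6.1054
EBC = 6.1054·1.97

12.0277 EBC


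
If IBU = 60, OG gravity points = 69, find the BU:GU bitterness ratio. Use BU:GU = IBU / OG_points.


BU:GU = 60 / 69

0.8696


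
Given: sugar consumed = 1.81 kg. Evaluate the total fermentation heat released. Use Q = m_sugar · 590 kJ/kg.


Q = 1.81 · 590

1067.9000 kJ


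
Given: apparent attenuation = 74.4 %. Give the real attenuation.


RA = AA · 0.8192
RA = 74.4 · 0.8192

60.9485 %


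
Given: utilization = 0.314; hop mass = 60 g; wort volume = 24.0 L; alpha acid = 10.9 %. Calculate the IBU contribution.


IBU = (α/100)·mass·U·1000 / V
IBU = (10.9/100)·60·0.314·1000 / 24.0

85.5650 IBU


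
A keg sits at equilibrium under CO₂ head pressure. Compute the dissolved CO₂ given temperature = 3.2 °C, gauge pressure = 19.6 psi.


vols = (P + 14.695)·(0.01821 + 0.09011·e^(−0.04·T))
vols = (19.6 + 14.695)·(0.01821 + 0.09011·e^(−0.04·3.2))

3.3435 volumes


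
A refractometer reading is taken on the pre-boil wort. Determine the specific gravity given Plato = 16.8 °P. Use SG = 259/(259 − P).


SG = 259/(259 − 16.8)

1.0694


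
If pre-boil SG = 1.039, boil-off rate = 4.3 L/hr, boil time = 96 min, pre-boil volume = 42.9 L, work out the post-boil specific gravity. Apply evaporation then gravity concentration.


V_post = V_pre − rate·(t/60);  SG_post = 1 + (SG_pre−1)·V_pre/V_post
V_post = 42.9 − 4.3·(96/60) = 36.0200
SG_post = 1 + (1.039 − 1)·42.9/36.0200

1.0464


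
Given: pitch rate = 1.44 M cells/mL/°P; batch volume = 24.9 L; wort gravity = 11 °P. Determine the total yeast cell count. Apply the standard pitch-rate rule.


cells (billions) = rate · V_L · °P
cells = 1.44 · 24.9 · 11

394.4160 billion cells


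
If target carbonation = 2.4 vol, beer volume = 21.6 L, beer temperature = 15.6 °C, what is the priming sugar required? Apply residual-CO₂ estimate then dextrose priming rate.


residual = 14.695·(0.01821 + 0.09011·e^(−0.04·T));  sugar = (target − residual)·4.0·V
residual = 14.695·(0.01821 + 0.09011·e^(−0.04·15.6)) = 0.9771
sugar = (2.4 − 0.9771)·4.0·21.6

122.9403 g


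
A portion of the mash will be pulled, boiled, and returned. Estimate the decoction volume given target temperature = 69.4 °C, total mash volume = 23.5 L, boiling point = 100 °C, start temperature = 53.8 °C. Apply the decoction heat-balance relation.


V_dec = V_total·(T_target − T_start)/(T_boil − T_start)
V_dec = 23.5·(69.4 − 53.8)/(100 − 53.8)

7.9351 L


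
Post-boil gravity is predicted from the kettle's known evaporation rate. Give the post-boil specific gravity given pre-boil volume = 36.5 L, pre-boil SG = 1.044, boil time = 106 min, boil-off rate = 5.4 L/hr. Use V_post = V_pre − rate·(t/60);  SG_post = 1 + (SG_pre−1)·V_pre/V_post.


V_post = 36.5 − 5.4·(106/60) = 26.9600
SG_post = 1 + (1.044 − 1)·36.5/26.9600

1.0596


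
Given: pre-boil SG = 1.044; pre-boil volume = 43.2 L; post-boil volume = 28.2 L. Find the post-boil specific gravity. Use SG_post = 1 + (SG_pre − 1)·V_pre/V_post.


pts_pre = (1.044 − 1)·1000 = 44.0000
pts_post = 44.0000·43.2/28.2 = 67.4043
SG_post = 1 + 67.4043/1000

1.0674


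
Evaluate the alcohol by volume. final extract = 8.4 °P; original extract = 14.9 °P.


SG = 259/(259 − P);  ABV = (OG − FG)·131.25
OG = 259/(259 − 14.9) = 1.0610
FG = 259/(259 − 8.4) = 1.0335
ABV = (1.0610 − 1.0335)·131.25

3.6121 % ABV


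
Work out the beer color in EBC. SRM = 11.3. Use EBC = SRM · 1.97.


EBC = 11.3 · 1.97

22.2610 EBC


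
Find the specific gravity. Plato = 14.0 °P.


SG = 259/(259 − P)
SG = 259/(259 − 14.0)

1.0571


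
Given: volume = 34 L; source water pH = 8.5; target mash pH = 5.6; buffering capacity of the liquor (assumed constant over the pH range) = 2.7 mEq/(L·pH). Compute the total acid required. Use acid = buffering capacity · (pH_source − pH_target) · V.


acid = 2.7 · (8.5 − 5.6) · 34

266.2200 mEq


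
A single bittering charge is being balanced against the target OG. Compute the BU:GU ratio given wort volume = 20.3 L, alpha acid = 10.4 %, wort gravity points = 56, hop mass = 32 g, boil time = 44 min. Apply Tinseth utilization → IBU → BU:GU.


U = 1.65·0.000125^(GP/1000)·(1−e^(−0.04t))/4.15;  IBU = (α/100)·m·U·1000/V;  BU:GU = IBU/GP
U = 1.65·0.000125^(56/1000)·(1−e^(−0.04·44))/4.15 = 0.1990
IBU = (10.4/100)·32·0.1990·1000/20.3 = 32.6255
BU:GU = 32.6255/56

0.5826


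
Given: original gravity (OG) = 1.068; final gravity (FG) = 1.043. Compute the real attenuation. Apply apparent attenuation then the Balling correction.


AA = (OG−FG)/(OG−1)·100;  RA = AA·0.8192
AA = (1.068 − 1.043)/(1.068 − 1)·100 = 36.7647
RA = 36.7647·0.8192

30.1176 %


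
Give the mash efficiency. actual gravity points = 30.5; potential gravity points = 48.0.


efficiency = actual / potential × 100
efficiency = 30.5 / 48.0 × 100

63.5417 %


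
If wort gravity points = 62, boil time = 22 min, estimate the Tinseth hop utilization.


U = 1.65·0.000125^(GP/1000) · (1 − e^(−0.04·t))/4.15
bigness = 1.65·0.000125^(62/1000) = 0.9451
boil_factor = (1 − e^(−0.04·22))/4.15 = 0.1410
U = 0.9451 · 0.1410

0.1333


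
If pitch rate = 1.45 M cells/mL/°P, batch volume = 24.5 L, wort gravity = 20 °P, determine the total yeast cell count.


cells (billions) = rate · V_L · °P
cells = 1.45 · 24.5 · 20

710.5000 billion cells


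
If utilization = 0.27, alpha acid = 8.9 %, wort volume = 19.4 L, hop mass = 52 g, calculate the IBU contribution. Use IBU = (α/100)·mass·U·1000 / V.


IBU = (8.9/100)·52·0.27·1000 / 19.4

64.4103 IBU


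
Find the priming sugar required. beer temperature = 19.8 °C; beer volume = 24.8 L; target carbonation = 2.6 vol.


residual = 14.695·(0.01821 + 0.09011·e^(−0.04·T));  sugar = (target − residual)·4.0·V
residual = 14.695·(0.01821 + 0.09011·e^(−0.04·19.8)) = 0.8674
sugar = (2.6 − 0.8674)·4.0·24.8

171.8778 g


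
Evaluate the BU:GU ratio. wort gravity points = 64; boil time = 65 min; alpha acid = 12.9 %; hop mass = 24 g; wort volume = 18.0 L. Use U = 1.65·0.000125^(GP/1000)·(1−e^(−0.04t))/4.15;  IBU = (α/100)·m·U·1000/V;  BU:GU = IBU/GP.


U = 1.65·0.000125^(64/1000)·(1−e^(−0.04·65))/4.15 = 0.2071
IBU = (12.9/100)·24·0.2071·1000/18.0 = 35.6163
BU:GU = 35.6163/64

0.5565


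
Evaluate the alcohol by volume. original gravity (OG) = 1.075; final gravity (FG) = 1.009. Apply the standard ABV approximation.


ABV = (OG − FG) · 131.25
ABV = (1.075 − 1.009) · 131.25

8.6625 % ABV


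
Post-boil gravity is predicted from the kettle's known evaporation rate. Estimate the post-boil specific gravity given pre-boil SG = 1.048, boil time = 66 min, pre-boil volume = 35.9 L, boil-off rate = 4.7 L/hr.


V_post = V_pre − rate·(t/60);  SG_post = 1 + (SG_pre−1)·V_pre/V_post
V_post = 35.9 − 4.7·(66/60) = 30.7300
SG_post = 1 + (1.048 − 1)·35.9/30.7300

1.0561


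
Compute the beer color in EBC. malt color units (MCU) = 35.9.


SRM = 1.4922·MCU^0.6859;  EBC = SRM·1.97
SRM = 1.4922·35.9^0.6859 = 17.3967
EBC = 17.3967·1.97

34.2715 EBC


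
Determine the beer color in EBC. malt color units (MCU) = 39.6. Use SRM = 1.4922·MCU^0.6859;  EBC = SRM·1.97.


SRM = 1.4922·39.6^0.6859 = 18.6074
EBC = 18.6074·1.97

36.6566 EBC


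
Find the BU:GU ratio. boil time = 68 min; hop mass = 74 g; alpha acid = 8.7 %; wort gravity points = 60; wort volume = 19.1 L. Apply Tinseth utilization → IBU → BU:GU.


U = 1.65·0.000125^(GP/1000)·(1−e^(−0.04t))/4.15;  IBU = (α/100)·m·U·1000/V;  BU:GU = IBU/GP
U = 1.65·0.000125^(60/1000)·(1−e^(−0.04·68))/4.15 = 0.2166
IBU = (8.7/100)·74·0.2166·1000/19.1 = 73.0085
BU:GU = 73.0085/60

1.2168


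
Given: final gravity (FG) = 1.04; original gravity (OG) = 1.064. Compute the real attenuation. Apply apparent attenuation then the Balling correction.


AA = (OG−FG)/(OG−1)·100;  RA = AA·0.8192
AA = (1.064 − 1.04)/(1.064 − 1)·100 = 37.5000
RA = 37.5000·0.8192

30.7200 %


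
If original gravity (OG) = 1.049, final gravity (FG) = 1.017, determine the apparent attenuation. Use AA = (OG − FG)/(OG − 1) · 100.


AA = (1.049 − 1.017)/(1.049 − 1) · 100

65.3061 %


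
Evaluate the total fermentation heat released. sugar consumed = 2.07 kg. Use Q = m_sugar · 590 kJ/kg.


Q = 2.07 · 590

1221.3000 kJ


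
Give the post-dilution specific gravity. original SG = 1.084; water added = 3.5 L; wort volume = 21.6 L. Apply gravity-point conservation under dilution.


SG_new = 1 + (SG_old − 1)·V_old/(V_old + V_water)
pts = (1.084 − 1)·1000·21.6/(21.6 + 3.5) = 72.2869
SG_new = 1 + 72.2869/1000

1.0723


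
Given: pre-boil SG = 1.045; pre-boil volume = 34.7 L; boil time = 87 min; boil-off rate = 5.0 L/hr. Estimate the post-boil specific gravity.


V_post = V_pre − rate·(t/60);  SG_post = 1 + (SG_pre−1)·V_pre/V_post
V_post = 34.7 − 5.0·(87/60) = 27.4500
SG_post = 1 + (1.045 − 1)·34.7/27.4500

1.0569


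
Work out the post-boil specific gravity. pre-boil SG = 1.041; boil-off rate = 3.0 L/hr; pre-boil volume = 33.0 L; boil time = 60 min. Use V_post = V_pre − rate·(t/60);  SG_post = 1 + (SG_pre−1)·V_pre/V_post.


V_post = 33.0 − 3.0·(60/60) = 30.0000
SG_post = 1 + (1.041 − 1)·33.0/30.0000

1.0451


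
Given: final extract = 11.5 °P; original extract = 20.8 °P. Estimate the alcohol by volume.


SG = 259/(259 − P);  ABV = (OG − FG)·131.25
OG = 259/(259 − 20.8) = 1.0873
FG = 259/(259 − 11.5) = 1.0465
ABV = (1.0873 − 1.0465)·131.25

5.3625 % ABV


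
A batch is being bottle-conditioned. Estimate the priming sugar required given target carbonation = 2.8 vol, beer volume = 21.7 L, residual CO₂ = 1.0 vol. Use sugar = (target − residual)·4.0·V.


sugar = (2.8 − 1.0)·4.0·21.7

156.2400 g


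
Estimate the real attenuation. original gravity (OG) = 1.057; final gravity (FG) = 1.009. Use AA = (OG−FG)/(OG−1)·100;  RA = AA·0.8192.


AA = (1.057 − 1.009)/(1.057 − 1)·100 = 84.2105
RA = 84.2105·0.8192

68.9853 %


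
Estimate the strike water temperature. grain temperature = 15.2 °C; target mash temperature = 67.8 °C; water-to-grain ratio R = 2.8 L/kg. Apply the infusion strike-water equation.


T_strike = (0.41/R)·(T_mash − T_grain) + T_mash
T_strike = (0.41/2.8)·(67.8 − 15.2) + 67.8

75.5021 °C


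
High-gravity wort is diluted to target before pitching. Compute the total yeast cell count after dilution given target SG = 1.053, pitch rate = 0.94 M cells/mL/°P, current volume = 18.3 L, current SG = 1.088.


V_w = V·((SG_c−1)/(SG_t−1)−1);  °P = 259 − 259/SG_t;  cells = rate·(V+V_w)·°P
V_w = 18.3·((1.088−1)/(1.053−1)−1) = 12.0849
V_final = 18.3 + 12.0849 = 30.3849
°P = 259 − 259/1.053 = 13.0361
cells = 0.94·30.3849·13.0361

372.3343 billion cells


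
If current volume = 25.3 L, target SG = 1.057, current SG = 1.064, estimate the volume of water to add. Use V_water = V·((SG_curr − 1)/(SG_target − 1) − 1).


V_water = 25.3·((1.064 − 1)/(1.057 − 1) − 1)

3.1070 L


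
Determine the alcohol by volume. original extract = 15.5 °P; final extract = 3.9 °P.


SG = 259/(259 − P);  ABV = (OG − FG)·131.25
OG = 259/(259 − 15.5) = 1.0637
FG = 259/(259 − 3.9) = 1.0153
ABV = (1.0637 − 1.0153)·131.25

6.3482 % ABV


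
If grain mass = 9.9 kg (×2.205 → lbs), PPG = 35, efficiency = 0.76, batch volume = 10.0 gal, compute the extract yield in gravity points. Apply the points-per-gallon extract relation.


points = lbs × PPG × eff / vol
lbs = 9.9 × 2.205 = 21.8295
points = 21.8295 × 35 × 0.76 / 10.0

58.0665 points


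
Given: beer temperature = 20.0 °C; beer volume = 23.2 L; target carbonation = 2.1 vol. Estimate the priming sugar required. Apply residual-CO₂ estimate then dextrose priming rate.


residual = 14.695·(0.01821 + 0.09011·e^(−0.04·T));  sugar = (target − residual)·4.0·V
residual = 14.695·(0.01821 + 0.09011·e^(−0.04·20.0)) = 0.8626
sugar = (2.1 − 0.8626)·4.0·23.2

114.8324 g


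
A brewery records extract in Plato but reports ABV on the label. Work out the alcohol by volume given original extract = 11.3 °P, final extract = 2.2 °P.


SG = 259/(259 − P);  ABV = (OG − FG)·131.25
OG = 259/(259 − 11.3) = 1.0456
FG = 259/(259 − 2.2) = 1.0086
ABV = (1.0456 − 1.0086)·131.25

4.8632 % ABV


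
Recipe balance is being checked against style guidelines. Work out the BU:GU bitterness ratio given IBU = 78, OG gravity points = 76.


BU:GU = IBU / OG_points
BU:GU = 78 / 76

1.0263


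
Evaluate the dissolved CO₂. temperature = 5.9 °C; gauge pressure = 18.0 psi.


vols = (P + 14.695)·(0.01821 + 0.09011·e^(−0.04·T))
vols = (18.0 + 14.695)·(0.01821 + 0.09011·e^(−0.04·5.9))

2.9222 volumes


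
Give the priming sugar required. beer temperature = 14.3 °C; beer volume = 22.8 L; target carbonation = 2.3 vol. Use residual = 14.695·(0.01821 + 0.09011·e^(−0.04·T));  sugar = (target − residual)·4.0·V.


residual = 14.695·(0.01821 + 0.09011·e^(−0.04·14.3)) = 1.0149
sugar = (2.3 − 1.0149)·4.0·22.8

117.1966 g


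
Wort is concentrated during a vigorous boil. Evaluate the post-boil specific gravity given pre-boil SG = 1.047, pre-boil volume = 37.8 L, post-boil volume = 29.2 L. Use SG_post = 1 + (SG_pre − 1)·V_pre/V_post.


pts_pre = (1.047 − 1)·1000 = 47.0000
pts_post = 47.0000·37.8/29.2 = 60.8425
SG_post = 1 + 60.8425/1000

1.0608


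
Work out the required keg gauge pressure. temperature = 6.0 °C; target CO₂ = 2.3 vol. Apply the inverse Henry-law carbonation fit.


psi = vols/(0.01821 + 0.09011·e^(−0.04·T)) − 14.695
psi = 2.3/(0.01821 + 0.09011·e^(−0.04·6.0)) − 14.695

11.1207 psi


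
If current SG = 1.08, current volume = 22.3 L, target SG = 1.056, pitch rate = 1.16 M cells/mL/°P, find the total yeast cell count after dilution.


V_w = V·((SG_c−1)/(SG_t−1)−1);  °P = 259 − 259/SG_t;  cells = rate·(V+V_w)·°P
V_w = 22.3·((1.08−1)/(1.056−1)−1) = 9.5571
V_final = 22.3 + 9.5571 = 31.8571
°P = 259 − 259/1.056 = 13.7348
cells = 1.16·31.8571·13.7348

507.5615 billion cells


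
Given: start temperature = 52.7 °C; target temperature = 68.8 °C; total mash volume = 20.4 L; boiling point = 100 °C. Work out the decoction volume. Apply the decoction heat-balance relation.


V_dec = V_total·(T_target − T_start)/(T_boil − T_start)
V_dec = 20.4·(68.8 − 52.7)/(100 − 52.7)

6.9438 L


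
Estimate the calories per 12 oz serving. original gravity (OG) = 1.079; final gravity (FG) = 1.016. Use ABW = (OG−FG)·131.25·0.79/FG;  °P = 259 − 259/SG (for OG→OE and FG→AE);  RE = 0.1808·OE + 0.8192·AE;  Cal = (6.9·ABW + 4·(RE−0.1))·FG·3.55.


ABW = (1.079 − 1.016)·131.25·0.79/1.016 = 6.4294
OE = 259 − 259/1.079 = 18.9629 °P
AE = 259 − 259/1.016 = 4.0787 °P
RE = 0.1808·18.9629 + 0.8192·4.0787 = 6.7698 °P
Cal = (6.9·6.4294 + 4·(6.7698−0.1))·1.016·3.55

256.2356 kcal


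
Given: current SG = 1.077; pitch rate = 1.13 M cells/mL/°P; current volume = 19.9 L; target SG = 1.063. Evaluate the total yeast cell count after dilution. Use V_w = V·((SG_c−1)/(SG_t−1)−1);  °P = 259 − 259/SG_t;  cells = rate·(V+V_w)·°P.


V_w = 19.9·((1.077−1)/(1.063−1)−1) = 4.4222
V_final = 19.9 + 4.4222 = 24.3222
°P = 259 − 259/1.063 = 15.3500
cells = 1.13·24.3222·15.3500

421.8798 billion cells


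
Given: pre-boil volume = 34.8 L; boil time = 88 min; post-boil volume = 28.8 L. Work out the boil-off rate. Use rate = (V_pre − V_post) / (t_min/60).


rate = (34.8 − 28.8) / (88/60)

4.0909 L/hr


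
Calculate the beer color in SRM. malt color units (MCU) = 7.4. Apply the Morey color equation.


SRM = 1.4922 · MCU^0.6859
SRM = 1.4922 · 7.4^0.6859

5.8889 SRM


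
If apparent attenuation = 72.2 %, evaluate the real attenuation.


RA = AA · 0.8192
RA = 72.2 · 0.8192

59.1462 %


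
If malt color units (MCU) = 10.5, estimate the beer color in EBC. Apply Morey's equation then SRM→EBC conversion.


SRM = 1.4922·MCU^0.6859;  EBC = SRM·1.97
SRM = 1.4922·10.5^0.6859 = 7.4862
EBC = 7.4862·1.97

14.7478 EBC


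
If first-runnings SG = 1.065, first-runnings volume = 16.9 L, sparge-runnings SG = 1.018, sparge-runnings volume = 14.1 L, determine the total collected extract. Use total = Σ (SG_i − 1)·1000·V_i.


first = (1.065 − 1)·1000·16.9 = 1098.5000
sparge = (1.018 − 1)·1000·14.1 = 253.8000
total = 1098.5000 + 253.8000

1352.3000 gravity·L


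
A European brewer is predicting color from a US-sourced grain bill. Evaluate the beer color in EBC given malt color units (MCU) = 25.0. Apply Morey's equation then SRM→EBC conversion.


SRM = 1.4922·MCU^0.6859;  EBC = SRM·1.97
SRM = 1.4922·25.0^0.6859 = 13.5729
EBC = 13.5729·1.97

26.7387 EBC


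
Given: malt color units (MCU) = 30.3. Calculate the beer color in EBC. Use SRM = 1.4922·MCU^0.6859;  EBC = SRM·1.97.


SRM = 1.4922·30.3^0.6859 = 15.4863
EBC = 15.4863·1.97

30.5081 EBC


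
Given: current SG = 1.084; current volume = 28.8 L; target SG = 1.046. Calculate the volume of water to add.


V_water = V·((SG_curr − 1)/(SG_target − 1) − 1)
V_water = 28.8·((1.084 − 1)/(1.046 − 1) − 1)

23.7913 L


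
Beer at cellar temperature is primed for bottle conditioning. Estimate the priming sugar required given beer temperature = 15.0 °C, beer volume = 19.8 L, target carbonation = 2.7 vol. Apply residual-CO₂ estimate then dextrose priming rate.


residual = 14.695·(0.01821 + 0.09011·e^(−0.04·T));  sugar = (target − residual)·4.0·V
residual = 14.695·(0.01821 + 0.09011·e^(−0.04·15.0)) = 0.9943
sugar = (2.7 − 0.9943)·4.0·19.8

135.0903 g


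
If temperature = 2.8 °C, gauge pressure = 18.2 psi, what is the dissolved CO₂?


vols = (P + 14.695)·(0.01821 + 0.09011·e^(−0.04·T))
vols = (18.2 + 14.695)·(0.01821 + 0.09011·e^(−0.04·2.8))

3.2491 volumes


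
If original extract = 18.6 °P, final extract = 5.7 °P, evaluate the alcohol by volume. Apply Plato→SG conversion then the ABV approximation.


SG = 259/(259 − P);  ABV = (OG − FG)·131.25
OG = 259/(259 − 18.6) = 1.0774
FG = 259/(259 − 5.7) = 1.0225
ABV = (1.0774 − 1.0225)·131.25

7.2014 % ABV


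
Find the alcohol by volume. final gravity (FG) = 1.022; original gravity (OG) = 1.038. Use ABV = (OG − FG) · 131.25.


ABV = (1.038 − 1.022) · 131.25

2.1000 % ABV


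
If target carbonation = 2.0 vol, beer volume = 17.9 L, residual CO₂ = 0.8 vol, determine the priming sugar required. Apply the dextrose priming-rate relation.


sugar = (target − residual)·4.0·V
sugar = (2.0 − 0.8)·4.0·17.9

85.9200 g


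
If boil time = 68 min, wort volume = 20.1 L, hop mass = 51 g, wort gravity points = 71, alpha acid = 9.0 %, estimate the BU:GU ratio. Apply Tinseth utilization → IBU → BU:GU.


U = 1.65·0.000125^(GP/1000)·(1−e^(−0.04t))/4.15;  IBU = (α/100)·m·U·1000/V;  BU:GU = IBU/GP
U = 1.65·0.000125^(71/1000)·(1−e^(−0.04·68))/4.15 = 0.1962
IBU = (9.0/100)·51·0.1962·1000/20.1 = 44.8062
BU:GU = 44.8062/71

0.6311


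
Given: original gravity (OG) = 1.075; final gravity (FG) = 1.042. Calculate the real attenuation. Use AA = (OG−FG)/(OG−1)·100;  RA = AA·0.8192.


AA = (1.075 − 1.042)/(1.075 − 1)·100 = 44.0000
RA = 44.0000·0.8192

36.0448 %


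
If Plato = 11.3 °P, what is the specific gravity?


SG = 259/(259 − P)
SG = 259/(259 − 11.3)

1.0456


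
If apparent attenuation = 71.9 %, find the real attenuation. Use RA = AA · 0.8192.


RA = 71.9 · 0.8192

58.9005 %


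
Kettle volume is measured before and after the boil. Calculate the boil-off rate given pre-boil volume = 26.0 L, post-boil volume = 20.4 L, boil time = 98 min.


rate = (V_pre − V_post) / (t_min/60)
rate = (26.0 − 20.4) / (98/60)

3.4286 L/hr


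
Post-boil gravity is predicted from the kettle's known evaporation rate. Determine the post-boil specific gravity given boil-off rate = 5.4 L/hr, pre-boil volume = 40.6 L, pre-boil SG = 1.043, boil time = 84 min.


V_post = V_pre − rate·(t/60);  SG_post = 1 + (SG_pre−1)·V_pre/V_post
V_post = 40.6 − 5.4·(84/60) = 33.0400
SG_post = 1 + (1.043 − 1)·40.6/33.0400

1.0528


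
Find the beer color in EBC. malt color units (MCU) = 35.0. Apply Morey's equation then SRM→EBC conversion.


SRM = 1.4922·MCU^0.6859;  EBC = SRM·1.97
SRM = 1.4922·35.0^0.6859 = 17.0963
EBC = 17.0963·1.97

33.6798 EBC


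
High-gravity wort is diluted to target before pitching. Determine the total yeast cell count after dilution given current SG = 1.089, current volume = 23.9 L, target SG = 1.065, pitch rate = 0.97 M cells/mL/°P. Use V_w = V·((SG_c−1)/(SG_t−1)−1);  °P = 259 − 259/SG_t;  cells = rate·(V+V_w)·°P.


V_w = 23.9·((1.089−1)/(1.065−1)−1) = 8.8246
V_final = 23.9 + 8.8246 = 32.7246
°P = 259 − 259/1.065 = 15.8075
cells = 0.97·32.7246·15.8075

501.7759 billion cells


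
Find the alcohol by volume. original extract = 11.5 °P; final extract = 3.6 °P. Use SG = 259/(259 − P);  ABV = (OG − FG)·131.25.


OG = 259/(259 − 11.5) = 1.0465
FG = 259/(259 − 3.6) = 1.0141
ABV = (1.0465 − 1.0141)·131.25

4.2484 % ABV


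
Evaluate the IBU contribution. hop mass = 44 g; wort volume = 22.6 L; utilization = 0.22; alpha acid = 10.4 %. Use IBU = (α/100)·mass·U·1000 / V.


IBU = (10.4/100)·44·0.22·1000 / 22.6

44.5451 IBU


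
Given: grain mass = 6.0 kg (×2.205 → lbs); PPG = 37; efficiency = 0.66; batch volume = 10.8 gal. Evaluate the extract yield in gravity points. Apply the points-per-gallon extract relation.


points = lbs × PPG × eff / vol
lbs = 6.0 × 2.205 = 13.2300
points = 13.2300 × 37 × 0.66 / 10.8

29.9145 points


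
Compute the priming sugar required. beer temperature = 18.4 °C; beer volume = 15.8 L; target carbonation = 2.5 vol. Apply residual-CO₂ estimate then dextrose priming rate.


residual = 14.695·(0.01821 + 0.09011·e^(−0.04·T));  sugar = (target − residual)·4.0·V
residual = 14.695·(0.01821 + 0.09011·e^(−0.04·18.4)) = 0.9019
sugar = (2.5 − 0.9019)·4.0·15.8

100.9995 g


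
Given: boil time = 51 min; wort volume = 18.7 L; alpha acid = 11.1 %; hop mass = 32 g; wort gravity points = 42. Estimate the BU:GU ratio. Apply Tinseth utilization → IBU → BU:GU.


U = 1.65·0.000125^(GP/1000)·(1−e^(−0.04t))/4.15;  IBU = (α/100)·m·U·1000/V;  BU:GU = IBU/GP
U = 1.65·0.000125^(42/1000)·(1−e^(−0.04·51))/4.15 = 0.2371
IBU = (11.1/100)·32·0.2371·1000/18.7 = 45.0446
BU:GU = 45.0446/42

1.0725


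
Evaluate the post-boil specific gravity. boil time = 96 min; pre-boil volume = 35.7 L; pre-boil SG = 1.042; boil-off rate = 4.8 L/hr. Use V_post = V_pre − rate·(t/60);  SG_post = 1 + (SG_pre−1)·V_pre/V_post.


V_post = 35.7 − 4.8·(96/60) = 28.0200
SG_post = 1 + (1.042 − 1)·35.7/28.0200

1.0535


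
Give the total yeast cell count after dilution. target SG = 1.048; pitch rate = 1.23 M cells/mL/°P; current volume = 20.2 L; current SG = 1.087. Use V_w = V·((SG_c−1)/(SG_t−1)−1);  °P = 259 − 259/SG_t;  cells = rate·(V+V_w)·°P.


V_w = 20.2·((1.087−1)/(1.048−1)−1) = 16.4125
V_final = 20.2 + 16.4125 = 36.6125
°P = 259 − 259/1.048 = 11.8626
cells = 1.23·36.6125·11.8626

534.2127 billion cells


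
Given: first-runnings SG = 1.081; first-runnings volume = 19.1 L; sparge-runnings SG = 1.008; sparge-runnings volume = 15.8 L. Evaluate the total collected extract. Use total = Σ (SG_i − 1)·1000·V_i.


first = (1.081 − 1)·1000·19.1 = 1547.1000
sparge = (1.008 − 1)·1000·15.8 = 126.4000
total = 1547.1000 + 126.4000

1673.5000 gravity·L


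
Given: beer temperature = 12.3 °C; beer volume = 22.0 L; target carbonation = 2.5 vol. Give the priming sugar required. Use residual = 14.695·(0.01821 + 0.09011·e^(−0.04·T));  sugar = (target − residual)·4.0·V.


residual = 14.695·(0.01821 + 0.09011·e^(−0.04·12.3)) = 1.0772
sugar = (2.5 − 1.0772)·4.0·22.0

125.2069 g


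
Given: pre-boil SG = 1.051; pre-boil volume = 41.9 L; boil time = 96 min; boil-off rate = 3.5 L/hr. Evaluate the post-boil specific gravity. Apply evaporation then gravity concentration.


V_post = V_pre − rate·(t/60);  SG_post = 1 + (SG_pre−1)·V_pre/V_post
V_post = 41.9 − 3.5·(96/60) = 36.3000
SG_post = 1 + (1.051 − 1)·41.9/36.3000

1.0589


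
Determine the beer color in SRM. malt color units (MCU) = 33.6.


SRM = 1.4922 · MCU^0.6859
SRM = 1.4922 · 33.6^0.6859

16.6243 SRM


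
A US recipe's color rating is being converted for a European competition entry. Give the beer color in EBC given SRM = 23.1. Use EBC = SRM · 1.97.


EBC = 23.1 · 1.97

45.5070 EBC


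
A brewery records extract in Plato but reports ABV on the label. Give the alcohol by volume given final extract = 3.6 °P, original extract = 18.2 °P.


SG = 259/(259 − P);  ABV = (OG − FG)·131.25
OG = 259/(259 − 18.2) = 1.0756
FG = 259/(259 − 3.6) = 1.0141
ABV = (1.0756 − 1.0141)·131.25

8.0700 % ABV


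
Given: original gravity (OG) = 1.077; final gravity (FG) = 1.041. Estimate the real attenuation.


AA = (OG−FG)/(OG−1)·100;  RA = AA·0.8192
AA = (1.077 − 1.041)/(1.077 − 1)·100 = 46.7532
RA = 46.7532·0.8192

38.3003 %


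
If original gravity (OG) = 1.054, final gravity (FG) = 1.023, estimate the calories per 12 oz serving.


ABW = (OG−FG)·131.25·0.79/FG;  °P = 259 − 259/SG (for OG→OE and FG→AE);  RE = 0.1808·OE + 0.8192·AE;  Cal = (6.9·ABW + 4·(RE−0.1))·FG·3.55
ABW = (1.054 − 1.023)·131.25·0.79/1.023 = 3.1420
OE = 259 − 259/1.054 = 13.2694 °P
AE = 259 − 259/1.023 = 5.8231 °P
RE = 0.1808·13.2694 + 0.8192·5.8231 = 7.1694 °P
Cal = (6.9·3.1420 + 4·(7.1694−0.1))·1.023·3.55

181.4286 kcal


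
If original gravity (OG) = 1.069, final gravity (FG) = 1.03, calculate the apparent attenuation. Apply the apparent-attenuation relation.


AA = (OG − FG)/(OG − 1) · 100
AA = (1.069 − 1.03)/(1.069 − 1) · 100

56.5217 %


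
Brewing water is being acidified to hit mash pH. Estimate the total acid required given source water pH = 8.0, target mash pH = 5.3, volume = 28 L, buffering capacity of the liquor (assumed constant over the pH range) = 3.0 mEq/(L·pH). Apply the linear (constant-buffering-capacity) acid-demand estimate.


acid = buffering capacity · (pH_source − pH_target) · V
acid = 3.0 · (8.0 − 5.3) · 28

226.8000 mEq


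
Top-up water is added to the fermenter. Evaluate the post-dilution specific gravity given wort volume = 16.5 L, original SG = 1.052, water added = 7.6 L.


SG_new = 1 + (SG_old − 1)·V_old/(V_old + V_water)
pts = (1.052 − 1)·1000·16.5/(16.5 + 7.6) = 35.6017
SG_new = 1 + 35.6017/1000

1.0356
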